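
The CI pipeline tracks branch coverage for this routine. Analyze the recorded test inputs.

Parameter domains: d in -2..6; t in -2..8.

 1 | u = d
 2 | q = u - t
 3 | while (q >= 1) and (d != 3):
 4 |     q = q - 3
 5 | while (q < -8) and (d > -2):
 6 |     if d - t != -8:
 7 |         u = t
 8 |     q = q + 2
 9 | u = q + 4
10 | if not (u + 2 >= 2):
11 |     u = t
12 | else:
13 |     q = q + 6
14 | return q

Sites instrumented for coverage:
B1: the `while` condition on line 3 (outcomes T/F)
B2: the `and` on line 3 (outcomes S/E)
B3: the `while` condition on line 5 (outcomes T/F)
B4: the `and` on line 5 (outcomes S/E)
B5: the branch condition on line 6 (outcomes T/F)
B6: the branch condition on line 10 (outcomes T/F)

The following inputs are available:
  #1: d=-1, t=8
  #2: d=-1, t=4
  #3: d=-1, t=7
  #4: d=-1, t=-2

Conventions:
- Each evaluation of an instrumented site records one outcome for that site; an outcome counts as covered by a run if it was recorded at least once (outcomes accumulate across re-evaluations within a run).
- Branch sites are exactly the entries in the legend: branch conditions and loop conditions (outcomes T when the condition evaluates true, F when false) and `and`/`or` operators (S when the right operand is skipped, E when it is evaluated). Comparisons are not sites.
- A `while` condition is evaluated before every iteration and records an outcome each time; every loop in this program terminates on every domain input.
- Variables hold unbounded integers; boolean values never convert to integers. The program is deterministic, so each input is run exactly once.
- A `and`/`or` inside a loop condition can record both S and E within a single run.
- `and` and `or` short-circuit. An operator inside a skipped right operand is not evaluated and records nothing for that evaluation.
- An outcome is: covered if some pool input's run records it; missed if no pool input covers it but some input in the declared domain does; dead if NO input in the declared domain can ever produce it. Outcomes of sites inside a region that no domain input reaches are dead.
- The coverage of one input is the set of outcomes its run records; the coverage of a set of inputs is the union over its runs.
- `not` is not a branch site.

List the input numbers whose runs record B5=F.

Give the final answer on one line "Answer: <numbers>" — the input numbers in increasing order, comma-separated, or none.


input #1 (d=-1, t=8): does not produce B5=F
input #2 (d=-1, t=4): does not produce B5=F
input #3 (d=-1, t=7): does not produce B5=F
input #4 (d=-1, t=-2): does not produce B5=F
Answer: none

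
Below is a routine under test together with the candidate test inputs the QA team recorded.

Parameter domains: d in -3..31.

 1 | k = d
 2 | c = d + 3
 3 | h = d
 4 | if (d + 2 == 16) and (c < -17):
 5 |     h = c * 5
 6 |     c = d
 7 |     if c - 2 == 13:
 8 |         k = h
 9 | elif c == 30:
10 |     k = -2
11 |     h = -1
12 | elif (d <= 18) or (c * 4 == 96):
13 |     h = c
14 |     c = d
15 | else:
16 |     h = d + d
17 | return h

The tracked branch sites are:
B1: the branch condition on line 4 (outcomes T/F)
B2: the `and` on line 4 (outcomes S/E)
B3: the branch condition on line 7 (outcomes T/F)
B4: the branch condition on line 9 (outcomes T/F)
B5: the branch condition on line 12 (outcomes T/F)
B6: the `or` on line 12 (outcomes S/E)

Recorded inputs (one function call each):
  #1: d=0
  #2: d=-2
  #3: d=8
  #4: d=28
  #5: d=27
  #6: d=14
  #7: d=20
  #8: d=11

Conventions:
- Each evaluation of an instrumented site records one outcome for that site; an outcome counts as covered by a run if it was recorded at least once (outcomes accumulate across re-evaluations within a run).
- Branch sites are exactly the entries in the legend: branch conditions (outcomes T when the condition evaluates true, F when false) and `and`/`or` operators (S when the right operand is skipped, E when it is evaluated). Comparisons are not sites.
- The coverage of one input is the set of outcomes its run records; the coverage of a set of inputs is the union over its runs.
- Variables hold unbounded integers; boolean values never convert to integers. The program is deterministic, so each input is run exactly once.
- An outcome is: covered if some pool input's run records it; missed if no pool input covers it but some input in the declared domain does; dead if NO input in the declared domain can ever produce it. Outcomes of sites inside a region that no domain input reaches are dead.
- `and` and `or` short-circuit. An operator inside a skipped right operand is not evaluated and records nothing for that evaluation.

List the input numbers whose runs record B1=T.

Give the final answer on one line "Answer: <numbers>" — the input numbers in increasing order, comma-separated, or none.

input #1 (d=0): never hits B1=T
input #2 (d=-2): never hits B1=T
input #3 (d=8): never hits B1=T
input #4 (d=28): never hits B1=T
input #5 (d=27): never hits B1=T
input #6 (d=14): never hits B1=T
input #7 (d=20): never hits B1=T
input #8 (d=11): never hits B1=T

Answer: none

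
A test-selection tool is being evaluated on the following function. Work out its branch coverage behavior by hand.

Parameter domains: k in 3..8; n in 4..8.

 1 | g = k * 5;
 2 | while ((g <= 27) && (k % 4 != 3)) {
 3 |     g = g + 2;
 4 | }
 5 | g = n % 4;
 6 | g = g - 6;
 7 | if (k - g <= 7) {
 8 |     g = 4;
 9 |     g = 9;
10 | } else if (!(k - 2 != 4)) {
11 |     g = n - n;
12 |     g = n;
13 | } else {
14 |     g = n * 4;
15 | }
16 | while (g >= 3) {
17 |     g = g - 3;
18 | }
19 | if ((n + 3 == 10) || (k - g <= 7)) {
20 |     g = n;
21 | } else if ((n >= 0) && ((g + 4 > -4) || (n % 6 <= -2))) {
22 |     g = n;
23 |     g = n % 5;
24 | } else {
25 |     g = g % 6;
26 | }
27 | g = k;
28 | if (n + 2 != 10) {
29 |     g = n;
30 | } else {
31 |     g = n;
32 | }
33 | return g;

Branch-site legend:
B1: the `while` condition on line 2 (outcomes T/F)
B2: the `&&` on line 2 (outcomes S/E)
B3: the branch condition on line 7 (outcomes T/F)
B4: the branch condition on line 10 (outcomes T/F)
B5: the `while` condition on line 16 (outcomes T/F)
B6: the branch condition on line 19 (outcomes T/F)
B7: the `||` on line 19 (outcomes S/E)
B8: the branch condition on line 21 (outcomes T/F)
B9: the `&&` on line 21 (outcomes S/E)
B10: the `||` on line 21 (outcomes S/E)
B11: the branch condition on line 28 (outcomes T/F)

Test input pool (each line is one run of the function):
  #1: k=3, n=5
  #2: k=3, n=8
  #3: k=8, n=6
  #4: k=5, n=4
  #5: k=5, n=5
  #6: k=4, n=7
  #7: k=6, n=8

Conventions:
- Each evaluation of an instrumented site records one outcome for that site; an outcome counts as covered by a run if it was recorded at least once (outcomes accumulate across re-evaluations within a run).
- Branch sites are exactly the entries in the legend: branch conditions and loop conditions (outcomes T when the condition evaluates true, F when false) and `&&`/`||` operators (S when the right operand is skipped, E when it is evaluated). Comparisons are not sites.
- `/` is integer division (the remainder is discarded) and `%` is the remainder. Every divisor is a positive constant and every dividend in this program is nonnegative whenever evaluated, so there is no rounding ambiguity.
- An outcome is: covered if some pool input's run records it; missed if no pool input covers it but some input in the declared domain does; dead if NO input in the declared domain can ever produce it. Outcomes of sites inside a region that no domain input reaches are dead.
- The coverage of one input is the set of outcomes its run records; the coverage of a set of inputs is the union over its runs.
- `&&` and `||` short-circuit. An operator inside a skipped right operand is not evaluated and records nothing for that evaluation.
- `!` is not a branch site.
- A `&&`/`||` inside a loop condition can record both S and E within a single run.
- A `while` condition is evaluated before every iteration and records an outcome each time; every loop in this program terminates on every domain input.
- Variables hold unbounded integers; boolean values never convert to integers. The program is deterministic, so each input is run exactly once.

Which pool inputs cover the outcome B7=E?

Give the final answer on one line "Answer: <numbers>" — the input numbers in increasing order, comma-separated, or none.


input #1 (k=3, n=5): hits B7=E
input #2 (k=3, n=8): hits B7=E
input #3 (k=8, n=6): hits B7=E
input #4 (k=5, n=4): hits B7=E
input #5 (k=5, n=5): hits B7=E
input #6 (k=4, n=7): never hits B7=E
input #7 (k=6, n=8): hits B7=E
Answer: 1, 2, 3, 4, 5, 7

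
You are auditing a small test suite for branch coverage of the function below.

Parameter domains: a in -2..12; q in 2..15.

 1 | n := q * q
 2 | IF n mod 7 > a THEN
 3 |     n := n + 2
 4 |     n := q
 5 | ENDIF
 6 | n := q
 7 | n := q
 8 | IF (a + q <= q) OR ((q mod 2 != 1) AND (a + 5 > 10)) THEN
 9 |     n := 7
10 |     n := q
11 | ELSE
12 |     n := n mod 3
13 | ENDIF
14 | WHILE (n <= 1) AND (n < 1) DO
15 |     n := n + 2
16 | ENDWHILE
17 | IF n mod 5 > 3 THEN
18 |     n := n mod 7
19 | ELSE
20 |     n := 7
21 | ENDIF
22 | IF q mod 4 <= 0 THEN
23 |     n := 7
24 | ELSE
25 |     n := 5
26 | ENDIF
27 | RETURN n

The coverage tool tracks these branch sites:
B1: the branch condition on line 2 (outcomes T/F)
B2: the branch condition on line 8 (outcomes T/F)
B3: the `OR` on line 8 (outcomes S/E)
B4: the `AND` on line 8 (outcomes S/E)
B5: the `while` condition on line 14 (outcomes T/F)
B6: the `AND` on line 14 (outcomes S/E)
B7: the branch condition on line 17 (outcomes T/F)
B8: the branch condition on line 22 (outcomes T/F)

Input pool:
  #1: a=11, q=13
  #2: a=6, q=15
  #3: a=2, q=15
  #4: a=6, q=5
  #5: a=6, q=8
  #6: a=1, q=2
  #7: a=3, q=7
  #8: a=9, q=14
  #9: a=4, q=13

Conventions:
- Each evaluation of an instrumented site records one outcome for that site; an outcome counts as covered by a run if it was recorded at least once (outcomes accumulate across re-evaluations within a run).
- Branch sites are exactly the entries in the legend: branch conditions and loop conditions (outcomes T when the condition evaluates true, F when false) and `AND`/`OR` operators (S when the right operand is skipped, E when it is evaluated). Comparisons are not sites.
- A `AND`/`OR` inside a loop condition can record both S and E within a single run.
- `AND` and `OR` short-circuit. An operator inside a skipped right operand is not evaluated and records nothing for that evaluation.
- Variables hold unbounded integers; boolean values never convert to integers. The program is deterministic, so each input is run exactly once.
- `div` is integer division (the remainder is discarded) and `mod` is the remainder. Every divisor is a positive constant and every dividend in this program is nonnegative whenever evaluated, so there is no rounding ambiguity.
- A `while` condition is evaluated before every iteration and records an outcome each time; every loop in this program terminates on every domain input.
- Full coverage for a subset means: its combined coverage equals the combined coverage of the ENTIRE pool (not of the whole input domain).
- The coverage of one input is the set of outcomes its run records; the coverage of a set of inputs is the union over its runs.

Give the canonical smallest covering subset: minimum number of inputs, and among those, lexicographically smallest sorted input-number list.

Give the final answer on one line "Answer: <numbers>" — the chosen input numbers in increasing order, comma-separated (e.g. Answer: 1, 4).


test 1 (a=11, q=13) hits B1=F, B2=F, B3=E, B4=S, B5=F, B6=E, B7=F, B8=F
test 2 (a=6, q=15) hits B1=F, B2=F, B3=E, B4=S, B5=T, B5=F, B6=S, B6=E, B7=F, B8=F
test 3 (a=2, q=15) hits B1=F, B2=F, B3=E, B4=S, B5=T, B5=F, B6=S, B6=E, B7=F, B8=F
test 4 (a=6, q=5) hits B1=F, B2=F, B3=E, B4=S, B5=F, B6=S, B7=F, B8=F
test 5 (a=6, q=8) hits B1=F, B2=T, B3=E, B4=E, B5=F, B6=S, B7=F, B8=T
test 6 (a=1, q=2) hits B1=T, B2=F, B3=E, B4=E, B5=F, B6=S, B7=F, B8=F
test 7 (a=3, q=7) hits B1=F, B2=F, B3=E, B4=S, B5=F, B6=E, B7=F, B8=F
test 8 (a=9, q=14) hits B1=F, B2=T, B3=E, B4=E, B5=F, B6=S, B7=T, B8=F
test 9 (a=4, q=13) hits B1=F, B2=F, B3=E, B4=S, B5=F, B6=E, B7=F, B8=F
together the pool reaches 15 outcomes: B1=T, B1=F, B2=T, B2=F, B3=E, B4=S, B4=E, B5=T, B5=F, B6=S, B6=E, B7=T, B7=F, B8=T, B8=F
no size-1 subset reaches all 15 outcomes (best union: 10/15)
no size-2 subset reaches all 15 outcomes (best union: 13/15)
no size-3 subset reaches all 15 outcomes (best union: 14/15)
inputs {2, 5, 6, 8} (size 4) cover everything; no size-4 subset with a lexicographically smaller index list covers all 15
Answer: 2, 5, 6, 8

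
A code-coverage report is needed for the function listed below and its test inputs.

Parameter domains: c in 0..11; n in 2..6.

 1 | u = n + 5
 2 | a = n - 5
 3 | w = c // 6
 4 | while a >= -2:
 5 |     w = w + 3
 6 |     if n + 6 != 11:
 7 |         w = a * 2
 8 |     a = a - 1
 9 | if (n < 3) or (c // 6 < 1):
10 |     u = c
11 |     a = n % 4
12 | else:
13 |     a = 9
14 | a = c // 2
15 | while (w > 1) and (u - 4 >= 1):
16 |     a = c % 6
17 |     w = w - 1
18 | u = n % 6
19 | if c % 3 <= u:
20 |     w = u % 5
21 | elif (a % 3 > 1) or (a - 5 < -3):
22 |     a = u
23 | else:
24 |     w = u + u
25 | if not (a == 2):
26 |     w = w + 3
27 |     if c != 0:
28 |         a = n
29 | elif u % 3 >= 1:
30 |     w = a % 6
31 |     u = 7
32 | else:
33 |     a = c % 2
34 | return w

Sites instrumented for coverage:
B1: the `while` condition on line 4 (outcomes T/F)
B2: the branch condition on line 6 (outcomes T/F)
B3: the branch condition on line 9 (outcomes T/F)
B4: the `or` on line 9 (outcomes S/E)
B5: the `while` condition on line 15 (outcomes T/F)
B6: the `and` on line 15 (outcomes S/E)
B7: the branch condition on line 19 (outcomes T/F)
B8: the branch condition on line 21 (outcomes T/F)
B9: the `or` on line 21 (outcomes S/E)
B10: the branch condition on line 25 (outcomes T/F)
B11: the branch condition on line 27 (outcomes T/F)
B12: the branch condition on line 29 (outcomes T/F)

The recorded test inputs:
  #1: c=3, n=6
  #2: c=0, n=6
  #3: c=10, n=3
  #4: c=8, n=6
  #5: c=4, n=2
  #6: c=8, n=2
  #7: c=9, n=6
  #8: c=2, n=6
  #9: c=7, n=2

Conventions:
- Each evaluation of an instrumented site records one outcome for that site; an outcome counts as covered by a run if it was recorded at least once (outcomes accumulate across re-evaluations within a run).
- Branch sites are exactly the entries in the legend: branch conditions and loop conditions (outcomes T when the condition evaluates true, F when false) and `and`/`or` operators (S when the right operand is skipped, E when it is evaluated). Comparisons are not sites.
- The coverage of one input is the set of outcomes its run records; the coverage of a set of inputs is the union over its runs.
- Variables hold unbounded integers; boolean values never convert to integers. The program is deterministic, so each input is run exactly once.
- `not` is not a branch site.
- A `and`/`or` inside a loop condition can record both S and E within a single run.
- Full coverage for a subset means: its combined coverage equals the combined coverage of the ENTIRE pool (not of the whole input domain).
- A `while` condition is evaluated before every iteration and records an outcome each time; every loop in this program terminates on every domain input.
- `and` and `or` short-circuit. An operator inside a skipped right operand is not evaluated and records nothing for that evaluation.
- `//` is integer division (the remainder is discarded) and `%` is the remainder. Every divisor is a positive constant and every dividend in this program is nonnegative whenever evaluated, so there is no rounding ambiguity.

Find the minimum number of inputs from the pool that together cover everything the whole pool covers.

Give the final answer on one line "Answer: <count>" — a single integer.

input #1, c=3, n=6: events B1->T, B2->T, B1->T, B2->T, B1->T, B2->T, B1->T, B2->T, B1->F, B4->E, B3->T, B6->S, B5->F, B7->T, ...; outcomes B1=T, B1=F, B2=T, B3=T, B4=E, B5=F, B6=S, B7=T, B10=T, B11=T
input #2, c=0, n=6: events B1->T, B2->T, B1->T, B2->T, B1->T, B2->T, B1->T, B2->T, B1->F, B4->E, B3->T, B6->S, B5->F, B7->T, ...; outcomes B1=T, B1=F, B2=T, B3=T, B4=E, B5=F, B6=S, B7=T, B10=T, B11=F
input #3, c=10, n=3: events B1->T, B2->T, B1->F, B4->E, B3->F, B6->S, B5->F, B7->T, B10->T, B11->T; outcomes B1=T, B1=F, B2=T, B3=F, B4=E, B5=F, B6=S, B7=T, B10=T, B11=T
input #4, c=8, n=6: events B1->T, B2->T, B1->T, B2->T, B1->T, B2->T, B1->T, B2->T, B1->F, B4->E, B3->F, B6->S, B5->F, B7->F, ...; outcomes B1=T, B1=F, B2=T, B3=F, B4=E, B5=F, B6=S, B7=F, B8=F, B9=E, B10=T, B11=T
input #5, c=4, n=2: events B1->F, B4->S, B3->T, B6->S, B5->F, B7->T, B10->F, B12->T; outcomes B1=F, B3=T, B4=S, B5=F, B6=S, B7=T, B10=F, B12=T
input #6, c=8, n=2: events B1->F, B4->S, B3->T, B6->S, B5->F, B7->T, B10->T, B11->T; outcomes B1=F, B3=T, B4=S, B5=F, B6=S, B7=T, B10=T, B11=T
input #7, c=9, n=6: events B1->T, B2->T, B1->T, B2->T, B1->T, B2->T, B1->T, B2->T, B1->F, B4->E, B3->F, B6->S, B5->F, B7->T, ...; outcomes B1=T, B1=F, B2=T, B3=F, B4=E, B5=F, B6=S, B7=T, B10=T, B11=T
input #8, c=2, n=6: events B1->T, B2->T, B1->T, B2->T, B1->T, B2->T, B1->T, B2->T, B1->F, B4->E, B3->T, B6->S, B5->F, B7->F, ...; outcomes B1=T, B1=F, B2=T, B3=T, B4=E, B5=F, B6=S, B7=F, B8=T, B9=E, B10=T, B11=T
input #9, c=7, n=2: events B1->F, B4->S, B3->T, B6->S, B5->F, B7->T, B10->T, B11->T; outcomes B1=F, B3=T, B4=S, B5=F, B6=S, B7=T, B10=T, B11=T
pool-wide coverage (19 outcomes): B1=T, B1=F, B2=T, B3=T, B3=F, B4=S, B4=E, B5=F, B6=S, B7=T, B7=F, B8=T, B8=F, B9=E, B10=T, B10=F, B11=T, B11=F, B12=T
size 1 is not enough: best union over all size-1 subsets is 12/19
size 2 is not enough: best union over all size-2 subsets is 17/19
size 3 is not enough: best union over all size-3 subsets is 18/19
inputs {2, 4, 5, 8} (size 4) cover everything; no size-4 subset with a lexicographically smaller index list covers all 19

Answer: 4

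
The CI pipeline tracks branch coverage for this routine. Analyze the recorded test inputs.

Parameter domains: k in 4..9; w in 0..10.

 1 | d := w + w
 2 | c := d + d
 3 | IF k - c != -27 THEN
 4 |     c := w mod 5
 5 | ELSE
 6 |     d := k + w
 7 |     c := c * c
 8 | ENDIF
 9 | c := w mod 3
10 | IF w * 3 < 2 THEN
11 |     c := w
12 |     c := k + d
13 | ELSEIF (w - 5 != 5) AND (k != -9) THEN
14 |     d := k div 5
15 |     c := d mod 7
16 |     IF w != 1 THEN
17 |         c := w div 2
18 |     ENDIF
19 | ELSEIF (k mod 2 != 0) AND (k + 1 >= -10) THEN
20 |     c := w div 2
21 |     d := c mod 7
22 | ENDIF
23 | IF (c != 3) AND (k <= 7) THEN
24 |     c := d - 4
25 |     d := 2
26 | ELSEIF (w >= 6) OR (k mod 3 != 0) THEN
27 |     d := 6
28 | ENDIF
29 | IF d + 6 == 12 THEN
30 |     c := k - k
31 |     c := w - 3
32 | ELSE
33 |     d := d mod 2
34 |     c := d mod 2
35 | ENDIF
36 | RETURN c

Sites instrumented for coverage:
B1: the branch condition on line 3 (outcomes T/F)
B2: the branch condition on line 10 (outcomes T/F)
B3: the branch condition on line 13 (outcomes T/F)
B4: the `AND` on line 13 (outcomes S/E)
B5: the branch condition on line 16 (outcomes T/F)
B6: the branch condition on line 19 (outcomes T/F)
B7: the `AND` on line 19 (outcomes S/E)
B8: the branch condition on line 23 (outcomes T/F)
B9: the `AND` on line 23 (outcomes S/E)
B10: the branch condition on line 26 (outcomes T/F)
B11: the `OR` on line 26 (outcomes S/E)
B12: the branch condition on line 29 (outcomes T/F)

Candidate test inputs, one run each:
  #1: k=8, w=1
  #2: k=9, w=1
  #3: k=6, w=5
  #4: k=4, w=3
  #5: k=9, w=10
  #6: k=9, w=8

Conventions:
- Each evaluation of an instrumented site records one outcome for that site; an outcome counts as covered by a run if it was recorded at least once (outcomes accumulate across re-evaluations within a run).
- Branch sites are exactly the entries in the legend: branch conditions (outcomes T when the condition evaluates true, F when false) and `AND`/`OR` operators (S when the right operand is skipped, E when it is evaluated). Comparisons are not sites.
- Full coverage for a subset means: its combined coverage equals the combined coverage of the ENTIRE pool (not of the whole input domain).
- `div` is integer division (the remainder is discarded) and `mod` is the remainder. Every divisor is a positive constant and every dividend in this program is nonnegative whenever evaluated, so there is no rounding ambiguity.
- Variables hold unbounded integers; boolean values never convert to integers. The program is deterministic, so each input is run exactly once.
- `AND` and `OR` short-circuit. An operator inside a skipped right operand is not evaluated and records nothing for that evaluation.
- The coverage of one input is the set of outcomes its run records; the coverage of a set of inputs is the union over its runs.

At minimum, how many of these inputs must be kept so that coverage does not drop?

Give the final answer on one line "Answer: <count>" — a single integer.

input #1, k=8, w=1: events B1->T, B2->F, B4->E, B3->T, B5->F, B9->E, B8->F, B11->E, B10->T, B12->T; outcomes B1=T, B2=F, B3=T, B4=E, B5=F, B8=F, B9=E, B10=T, B11=E, B12=T
input #2, k=9, w=1: events B1->T, B2->F, B4->E, B3->T, B5->F, B9->E, B8->F, B11->E, B10->F, B12->F; outcomes B1=T, B2=F, B3=T, B4=E, B5=F, B8=F, B9=E, B10=F, B11=E, B12=F
input #3, k=6, w=5: events B1->T, B2->F, B4->E, B3->T, B5->T, B9->E, B8->T, B12->F; outcomes B1=T, B2=F, B3=T, B4=E, B5=T, B8=T, B9=E, B12=F
input #4, k=4, w=3: events B1->T, B2->F, B4->E, B3->T, B5->T, B9->E, B8->T, B12->F; outcomes B1=T, B2=F, B3=T, B4=E, B5=T, B8=T, B9=E, B12=F
input #5, k=9, w=10: events B1->T, B2->F, B4->S, B3->F, B7->E, B6->T, B9->E, B8->F, B11->S, B10->T, B12->T; outcomes B1=T, B2=F, B3=F, B4=S, B6=T, B7=E, B8=F, B9=E, B10=T, B11=S, B12=T
input #6, k=9, w=8: events B1->T, B2->F, B4->E, B3->T, B5->T, B9->E, B8->F, B11->S, B10->T, B12->T; outcomes B1=T, B2=F, B3=T, B4=E, B5=T, B8=F, B9=E, B10=T, B11=S, B12=T
the full pool covers 19 outcomes: B1=T, B2=F, B3=T, B3=F, B4=S, B4=E, B5=T, B5=F, B6=T, B7=E, B8=T, B8=F, B9=E, B10=T, B10=F, B11=S, B11=E, B12=T, B12=F
checked all size-1 subsets: none covers 19 outcomes (max 11/19)
checked all size-2 subsets: none covers 19 outcomes (max 17/19)
at size 3, {2, 3, 5} reaches all 19 outcomes; every lexicographically earlier size-3 subset fails

Answer: 3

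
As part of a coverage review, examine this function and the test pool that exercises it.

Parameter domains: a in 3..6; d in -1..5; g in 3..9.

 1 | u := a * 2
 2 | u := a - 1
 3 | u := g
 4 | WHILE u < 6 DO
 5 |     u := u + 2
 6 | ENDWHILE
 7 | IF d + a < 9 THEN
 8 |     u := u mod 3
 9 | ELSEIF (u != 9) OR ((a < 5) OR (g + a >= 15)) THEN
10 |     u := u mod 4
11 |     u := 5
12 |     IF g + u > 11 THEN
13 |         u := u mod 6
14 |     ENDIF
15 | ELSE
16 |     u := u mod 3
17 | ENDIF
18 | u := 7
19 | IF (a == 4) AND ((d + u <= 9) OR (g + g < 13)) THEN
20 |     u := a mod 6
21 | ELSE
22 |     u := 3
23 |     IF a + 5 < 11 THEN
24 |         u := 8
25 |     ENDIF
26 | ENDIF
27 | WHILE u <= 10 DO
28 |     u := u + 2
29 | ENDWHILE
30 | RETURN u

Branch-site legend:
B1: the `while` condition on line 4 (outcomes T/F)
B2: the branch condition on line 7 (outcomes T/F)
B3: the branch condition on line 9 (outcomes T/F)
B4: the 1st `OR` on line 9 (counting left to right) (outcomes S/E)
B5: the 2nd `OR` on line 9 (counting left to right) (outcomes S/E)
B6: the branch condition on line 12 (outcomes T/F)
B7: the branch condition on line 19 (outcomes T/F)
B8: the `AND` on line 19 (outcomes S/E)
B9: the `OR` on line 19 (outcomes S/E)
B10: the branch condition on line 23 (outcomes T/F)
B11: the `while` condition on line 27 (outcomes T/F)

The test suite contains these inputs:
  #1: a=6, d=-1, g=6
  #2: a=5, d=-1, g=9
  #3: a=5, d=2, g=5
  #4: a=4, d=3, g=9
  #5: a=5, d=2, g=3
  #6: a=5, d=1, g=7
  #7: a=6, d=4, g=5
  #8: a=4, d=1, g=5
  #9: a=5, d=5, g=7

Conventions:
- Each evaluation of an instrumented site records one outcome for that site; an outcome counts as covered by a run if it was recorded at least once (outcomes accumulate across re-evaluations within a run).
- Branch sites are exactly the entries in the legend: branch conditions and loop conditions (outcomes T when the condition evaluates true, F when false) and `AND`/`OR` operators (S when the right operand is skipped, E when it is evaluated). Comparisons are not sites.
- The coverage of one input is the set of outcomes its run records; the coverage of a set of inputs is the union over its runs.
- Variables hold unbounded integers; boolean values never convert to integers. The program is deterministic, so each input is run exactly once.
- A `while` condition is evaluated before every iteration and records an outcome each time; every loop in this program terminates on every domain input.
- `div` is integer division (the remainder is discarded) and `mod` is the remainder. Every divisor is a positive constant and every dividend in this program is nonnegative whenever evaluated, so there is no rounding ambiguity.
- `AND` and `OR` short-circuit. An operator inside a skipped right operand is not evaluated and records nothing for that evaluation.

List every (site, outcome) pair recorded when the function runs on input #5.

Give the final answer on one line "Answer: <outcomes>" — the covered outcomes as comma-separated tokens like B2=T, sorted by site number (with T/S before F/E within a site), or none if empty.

Event log for input #5 (a=5, d=2, g=3):
  B1->T, B1->T, B1->F, B2->T, B8->S, B7->F, B10->T, B11->T, B11->T, B11->F
collecting distinct outcomes: B1=T, B1=F, B2=T, B7=F, B8=S, B10=T, B11=T, B11=F

Answer: B1=T, B1=F, B2=T, B7=F, B8=S, B10=T, B11=T, B11=F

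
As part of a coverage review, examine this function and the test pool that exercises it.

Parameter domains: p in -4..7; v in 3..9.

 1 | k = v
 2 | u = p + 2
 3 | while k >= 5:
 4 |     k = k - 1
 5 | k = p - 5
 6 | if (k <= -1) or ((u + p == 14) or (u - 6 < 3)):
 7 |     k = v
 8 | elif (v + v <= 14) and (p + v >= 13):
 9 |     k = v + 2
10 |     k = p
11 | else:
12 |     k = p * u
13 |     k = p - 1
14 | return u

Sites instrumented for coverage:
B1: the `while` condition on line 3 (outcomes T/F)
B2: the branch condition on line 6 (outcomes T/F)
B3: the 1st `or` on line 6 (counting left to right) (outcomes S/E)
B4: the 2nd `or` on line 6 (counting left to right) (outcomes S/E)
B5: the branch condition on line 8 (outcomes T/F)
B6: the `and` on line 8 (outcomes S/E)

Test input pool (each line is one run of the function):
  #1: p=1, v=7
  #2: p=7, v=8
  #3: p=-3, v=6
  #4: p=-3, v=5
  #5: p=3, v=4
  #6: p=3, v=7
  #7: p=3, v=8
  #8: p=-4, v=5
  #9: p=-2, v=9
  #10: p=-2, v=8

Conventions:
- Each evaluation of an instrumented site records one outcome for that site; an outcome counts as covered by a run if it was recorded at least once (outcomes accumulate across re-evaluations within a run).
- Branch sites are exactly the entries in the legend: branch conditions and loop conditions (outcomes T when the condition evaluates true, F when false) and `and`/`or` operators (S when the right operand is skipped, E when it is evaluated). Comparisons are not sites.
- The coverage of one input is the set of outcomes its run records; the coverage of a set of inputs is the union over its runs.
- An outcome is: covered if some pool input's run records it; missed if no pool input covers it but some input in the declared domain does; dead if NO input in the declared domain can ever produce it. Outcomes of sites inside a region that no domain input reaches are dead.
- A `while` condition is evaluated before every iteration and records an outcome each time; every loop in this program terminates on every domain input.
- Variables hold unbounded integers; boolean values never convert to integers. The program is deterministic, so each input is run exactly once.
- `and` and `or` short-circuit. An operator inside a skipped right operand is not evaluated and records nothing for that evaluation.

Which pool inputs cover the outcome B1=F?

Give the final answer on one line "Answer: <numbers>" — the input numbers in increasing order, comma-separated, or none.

input #1 (p=1, v=7): covers B1=F
input #2 (p=7, v=8): covers B1=F
input #3 (p=-3, v=6): covers B1=F
input #4 (p=-3, v=5): covers B1=F
input #5 (p=3, v=4): covers B1=F
input #6 (p=3, v=7): covers B1=F
input #7 (p=3, v=8): covers B1=F
input #8 (p=-4, v=5): covers B1=F
input #9 (p=-2, v=9): covers B1=F
input #10 (p=-2, v=8): covers B1=F

Answer: 1, 2, 3, 4, 5, 6, 7, 8, 9, 10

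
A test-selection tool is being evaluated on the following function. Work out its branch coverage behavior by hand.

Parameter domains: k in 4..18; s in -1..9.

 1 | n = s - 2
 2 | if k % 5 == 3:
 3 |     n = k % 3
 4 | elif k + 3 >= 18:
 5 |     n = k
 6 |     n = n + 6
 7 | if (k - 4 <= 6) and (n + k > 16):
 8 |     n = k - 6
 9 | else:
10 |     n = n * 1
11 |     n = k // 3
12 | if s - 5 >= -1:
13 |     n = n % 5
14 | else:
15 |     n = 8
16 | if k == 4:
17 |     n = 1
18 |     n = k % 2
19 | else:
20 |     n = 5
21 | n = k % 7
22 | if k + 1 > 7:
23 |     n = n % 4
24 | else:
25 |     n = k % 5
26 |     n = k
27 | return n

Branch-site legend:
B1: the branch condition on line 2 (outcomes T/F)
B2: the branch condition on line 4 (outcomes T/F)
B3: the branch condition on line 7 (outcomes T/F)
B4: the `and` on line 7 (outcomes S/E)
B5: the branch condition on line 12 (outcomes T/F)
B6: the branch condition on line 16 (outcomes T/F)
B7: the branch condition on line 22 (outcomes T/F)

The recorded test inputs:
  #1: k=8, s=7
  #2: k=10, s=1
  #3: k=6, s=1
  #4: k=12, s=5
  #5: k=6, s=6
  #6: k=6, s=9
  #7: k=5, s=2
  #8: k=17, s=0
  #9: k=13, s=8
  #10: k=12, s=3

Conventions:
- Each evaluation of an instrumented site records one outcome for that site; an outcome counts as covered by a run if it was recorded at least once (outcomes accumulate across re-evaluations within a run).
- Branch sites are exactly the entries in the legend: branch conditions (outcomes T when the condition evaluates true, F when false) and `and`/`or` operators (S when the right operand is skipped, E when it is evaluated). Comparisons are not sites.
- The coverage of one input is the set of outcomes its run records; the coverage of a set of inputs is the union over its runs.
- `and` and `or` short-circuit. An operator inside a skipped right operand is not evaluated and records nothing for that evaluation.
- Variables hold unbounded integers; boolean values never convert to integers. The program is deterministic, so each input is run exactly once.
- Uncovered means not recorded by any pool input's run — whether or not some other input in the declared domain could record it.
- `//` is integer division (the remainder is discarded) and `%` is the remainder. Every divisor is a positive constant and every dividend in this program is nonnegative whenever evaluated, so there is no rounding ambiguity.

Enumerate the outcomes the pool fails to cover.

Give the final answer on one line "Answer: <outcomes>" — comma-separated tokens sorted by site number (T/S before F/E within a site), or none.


run #1 (k=8, s=7) runs B1->T, B4->E, B3->F, B5->T, B6->F, B7->T; records B1=T, B3=F, B4=E, B5=T, B6=F, B7=T
run #2 (k=10, s=1) runs B1->F, B2->F, B4->E, B3->F, B5->F, B6->F, B7->T; records B1=F, B2=F, B3=F, B4=E, B5=F, B6=F, B7=T
run #3 (k=6, s=1) runs B1->F, B2->F, B4->E, B3->F, B5->F, B6->F, B7->F; records B1=F, B2=F, B3=F, B4=E, B5=F, B6=F, B7=F
run #4 (k=12, s=5) runs B1->F, B2->F, B4->S, B3->F, B5->T, B6->F, B7->T; records B1=F, B2=F, B3=F, B4=S, B5=T, B6=F, B7=T
run #5 (k=6, s=6) runs B1->F, B2->F, B4->E, B3->F, B5->T, B6->F, B7->F; records B1=F, B2=F, B3=F, B4=E, B5=T, B6=F, B7=F
run #6 (k=6, s=9) runs B1->F, B2->F, B4->E, B3->F, B5->T, B6->F, B7->F; records B1=F, B2=F, B3=F, B4=E, B5=T, B6=F, B7=F
run #7 (k=5, s=2) runs B1->F, B2->F, B4->E, B3->F, B5->F, B6->F, B7->F; records B1=F, B2=F, B3=F, B4=E, B5=F, B6=F, B7=F
run #8 (k=17, s=0) runs B1->F, B2->T, B4->S, B3->F, B5->F, B6->F, B7->T; records B1=F, B2=T, B3=F, B4=S, B5=F, B6=F, B7=T
run #9 (k=13, s=8) runs B1->T, B4->S, B3->F, B5->T, B6->F, B7->T; records B1=T, B3=F, B4=S, B5=T, B6=F, B7=T
run #10 (k=12, s=3) runs B1->F, B2->F, B4->S, B3->F, B5->F, B6->F, B7->T; records B1=F, B2=F, B3=F, B4=S, B5=F, B6=F, B7=T
union over the pool: B1=T, B1=F, B2=T, B2=F, B3=F, B4=S, B4=E, B5=T, B5=F, B6=F, B7=T, B7=F
uncovered (2 of 14): B3=T, B6=T
Answer: B3=T, B6=T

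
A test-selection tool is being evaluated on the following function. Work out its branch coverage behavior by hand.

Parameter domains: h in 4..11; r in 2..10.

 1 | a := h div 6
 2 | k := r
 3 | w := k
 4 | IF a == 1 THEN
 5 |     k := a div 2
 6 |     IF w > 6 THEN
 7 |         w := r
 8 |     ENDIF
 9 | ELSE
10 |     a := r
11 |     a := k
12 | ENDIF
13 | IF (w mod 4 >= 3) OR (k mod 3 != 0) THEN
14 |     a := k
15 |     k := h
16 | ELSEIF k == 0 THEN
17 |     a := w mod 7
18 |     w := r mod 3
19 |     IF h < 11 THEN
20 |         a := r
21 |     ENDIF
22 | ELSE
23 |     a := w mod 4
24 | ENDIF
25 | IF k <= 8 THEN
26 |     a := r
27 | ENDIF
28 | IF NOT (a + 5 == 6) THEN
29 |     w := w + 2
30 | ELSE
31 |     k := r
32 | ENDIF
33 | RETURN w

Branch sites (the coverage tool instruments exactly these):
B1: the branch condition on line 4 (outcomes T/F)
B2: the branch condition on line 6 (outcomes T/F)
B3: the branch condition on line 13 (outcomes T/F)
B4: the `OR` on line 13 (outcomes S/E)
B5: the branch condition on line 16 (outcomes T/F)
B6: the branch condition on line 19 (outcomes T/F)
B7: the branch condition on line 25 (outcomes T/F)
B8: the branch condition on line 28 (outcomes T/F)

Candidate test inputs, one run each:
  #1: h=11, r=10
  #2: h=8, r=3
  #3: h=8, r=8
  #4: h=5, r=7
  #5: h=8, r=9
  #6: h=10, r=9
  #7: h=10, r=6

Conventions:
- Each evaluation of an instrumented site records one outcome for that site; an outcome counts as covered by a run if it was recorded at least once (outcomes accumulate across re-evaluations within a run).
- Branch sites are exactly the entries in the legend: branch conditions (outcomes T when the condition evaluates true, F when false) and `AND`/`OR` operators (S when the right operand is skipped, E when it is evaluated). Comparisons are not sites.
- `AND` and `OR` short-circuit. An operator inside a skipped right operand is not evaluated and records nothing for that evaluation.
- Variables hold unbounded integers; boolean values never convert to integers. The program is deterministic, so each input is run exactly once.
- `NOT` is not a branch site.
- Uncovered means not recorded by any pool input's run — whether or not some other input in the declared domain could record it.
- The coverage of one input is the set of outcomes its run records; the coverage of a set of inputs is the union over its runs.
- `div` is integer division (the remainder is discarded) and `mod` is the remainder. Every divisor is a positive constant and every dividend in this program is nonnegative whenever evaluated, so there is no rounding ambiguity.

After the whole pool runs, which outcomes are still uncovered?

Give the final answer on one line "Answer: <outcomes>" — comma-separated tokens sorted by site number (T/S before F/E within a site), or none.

input #1, h=11, r=10: events B1->T, B2->T, B4->E, B3->F, B5->T, B6->F, B7->T, B8->T; outcomes B1=T, B2=T, B3=F, B4=E, B5=T, B6=F, B7=T, B8=T
input #2, h=8, r=3: events B1->T, B2->F, B4->S, B3->T, B7->T, B8->T; outcomes B1=T, B2=F, B3=T, B4=S, B7=T, B8=T
input #3, h=8, r=8: events B1->T, B2->T, B4->E, B3->F, B5->T, B6->T, B7->T, B8->T; outcomes B1=T, B2=T, B3=F, B4=E, B5=T, B6=T, B7=T, B8=T
input #4, h=5, r=7: events B1->F, B4->S, B3->T, B7->T, B8->T; outcomes B1=F, B3=T, B4=S, B7=T, B8=T
input #5, h=8, r=9: events B1->T, B2->T, B4->E, B3->F, B5->T, B6->T, B7->T, B8->T; outcomes B1=T, B2=T, B3=F, B4=E, B5=T, B6=T, B7=T, B8=T
input #6, h=10, r=9: events B1->T, B2->T, B4->E, B3->F, B5->T, B6->T, B7->T, B8->T; outcomes B1=T, B2=T, B3=F, B4=E, B5=T, B6=T, B7=T, B8=T
input #7, h=10, r=6: events B1->T, B2->F, B4->E, B3->F, B5->T, B6->T, B7->T, B8->T; outcomes B1=T, B2=F, B3=F, B4=E, B5=T, B6=T, B7=T, B8=T
union over the pool: B1=T, B1=F, B2=T, B2=F, B3=T, B3=F, B4=S, B4=E, B5=T, B6=T, B6=F, B7=T, B8=T
uncovered (3 of 16): B5=F, B7=F, B8=F

Answer: B5=F, B7=F, B8=F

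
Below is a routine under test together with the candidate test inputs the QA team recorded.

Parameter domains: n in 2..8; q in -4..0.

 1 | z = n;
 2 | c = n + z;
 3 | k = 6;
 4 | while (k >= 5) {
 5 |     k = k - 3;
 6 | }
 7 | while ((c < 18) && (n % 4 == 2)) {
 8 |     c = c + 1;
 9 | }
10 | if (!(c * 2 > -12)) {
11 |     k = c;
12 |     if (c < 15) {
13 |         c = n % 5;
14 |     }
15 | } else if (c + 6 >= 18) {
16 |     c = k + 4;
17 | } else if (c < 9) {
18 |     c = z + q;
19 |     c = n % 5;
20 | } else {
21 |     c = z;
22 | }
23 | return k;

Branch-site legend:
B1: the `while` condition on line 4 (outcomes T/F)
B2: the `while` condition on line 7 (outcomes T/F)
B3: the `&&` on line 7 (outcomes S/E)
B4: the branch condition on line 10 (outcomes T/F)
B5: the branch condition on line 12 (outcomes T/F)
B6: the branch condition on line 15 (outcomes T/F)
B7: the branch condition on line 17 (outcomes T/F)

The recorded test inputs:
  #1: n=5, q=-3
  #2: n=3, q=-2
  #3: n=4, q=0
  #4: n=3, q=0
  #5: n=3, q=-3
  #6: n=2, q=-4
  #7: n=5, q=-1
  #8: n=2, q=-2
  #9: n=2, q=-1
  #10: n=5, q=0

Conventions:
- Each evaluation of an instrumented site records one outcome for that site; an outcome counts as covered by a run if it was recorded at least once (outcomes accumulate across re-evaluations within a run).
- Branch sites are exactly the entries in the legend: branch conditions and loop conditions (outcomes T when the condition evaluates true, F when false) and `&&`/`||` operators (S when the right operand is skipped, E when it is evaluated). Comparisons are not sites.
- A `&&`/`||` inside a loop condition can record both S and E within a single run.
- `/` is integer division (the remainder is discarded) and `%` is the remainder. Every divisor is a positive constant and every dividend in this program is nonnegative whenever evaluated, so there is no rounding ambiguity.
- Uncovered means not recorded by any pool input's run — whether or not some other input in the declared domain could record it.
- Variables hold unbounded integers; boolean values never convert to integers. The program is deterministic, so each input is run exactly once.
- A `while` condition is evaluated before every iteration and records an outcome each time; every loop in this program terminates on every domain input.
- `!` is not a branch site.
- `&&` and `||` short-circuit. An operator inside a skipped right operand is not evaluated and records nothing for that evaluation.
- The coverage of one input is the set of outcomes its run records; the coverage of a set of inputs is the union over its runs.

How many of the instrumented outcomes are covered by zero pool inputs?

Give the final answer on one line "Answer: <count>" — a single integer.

input #1, n=5, q=-3: events B1->T, B1->F, B3->E, B2->F, B4->F, B6->F, B7->F; outcomes B1=T, B1=F, B2=F, B3=E, B4=F, B6=F, B7=F
input #2, n=3, q=-2: events B1->T, B1->F, B3->E, B2->F, B4->F, B6->F, B7->T; outcomes B1=T, B1=F, B2=F, B3=E, B4=F, B6=F, B7=T
input #3, n=4, q=0: events B1->T, B1->F, B3->E, B2->F, B4->F, B6->F, B7->T; outcomes B1=T, B1=F, B2=F, B3=E, B4=F, B6=F, B7=T
input #4, n=3, q=0: events B1->T, B1->F, B3->E, B2->F, B4->F, B6->F, B7->T; outcomes B1=T, B1=F, B2=F, B3=E, B4=F, B6=F, B7=T
input #5, n=3, q=-3: events B1->T, B1->F, B3->E, B2->F, B4->F, B6->F, B7->T; outcomes B1=T, B1=F, B2=F, B3=E, B4=F, B6=F, B7=T
input #6, n=2, q=-4: events B1->T, B1->F, B3->E, B2->T, B3->E, B2->T, B3->E, B2->T, B3->E, B2->T, B3->E, B2->T, B3->E, B2->T, ...; outcomes B1=T, B1=F, B2=T, B2=F, B3=S, B3=E, B4=F, B6=T
input #7, n=5, q=-1: events B1->T, B1->F, B3->E, B2->F, B4->F, B6->F, B7->F; outcomes B1=T, B1=F, B2=F, B3=E, B4=F, B6=F, B7=F
input #8, n=2, q=-2: events B1->T, B1->F, B3->E, B2->T, B3->E, B2->T, B3->E, B2->T, B3->E, B2->T, B3->E, B2->T, B3->E, B2->T, ...; outcomes B1=T, B1=F, B2=T, B2=F, B3=S, B3=E, B4=F, B6=T
input #9, n=2, q=-1: events B1->T, B1->F, B3->E, B2->T, B3->E, B2->T, B3->E, B2->T, B3->E, B2->T, B3->E, B2->T, B3->E, B2->T, ...; outcomes B1=T, B1=F, B2=T, B2=F, B3=S, B3=E, B4=F, B6=T
input #10, n=5, q=0: events B1->T, B1->F, B3->E, B2->F, B4->F, B6->F, B7->F; outcomes B1=T, B1=F, B2=F, B3=E, B4=F, B6=F, B7=F
union over the pool: B1=T, B1=F, B2=T, B2=F, B3=S, B3=E, B4=F, B6=T, B6=F, B7=T, B7=F
uncovered (3 of 14): B4=T, B5=T, B5=F

Answer: 3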